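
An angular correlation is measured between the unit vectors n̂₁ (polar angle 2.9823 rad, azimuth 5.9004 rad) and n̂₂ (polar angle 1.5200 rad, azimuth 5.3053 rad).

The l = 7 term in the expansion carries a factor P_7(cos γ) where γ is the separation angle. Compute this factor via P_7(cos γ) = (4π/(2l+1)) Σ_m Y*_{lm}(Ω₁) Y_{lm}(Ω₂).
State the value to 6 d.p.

-0.166967

Expand P_7 via completeness: Σ_{m} conj(Y_{7,m}) at Ω₁ times Y_{7,m} at Ω₂ —
  m=-7: Y*=-0.000001-0.000001i  Y=+0.419320+0.264069i  product -0.000000-0.000001i
  m=-6: Y*=+0.000020+0.000022i  Y=+0.086230-0.038082i  product +0.000003+0.000001i
  m=-5: Y*=-0.000145-0.000405i  Y=-0.062054+0.346843i  product +0.000149-0.000025i
  m=-4: Y*=-0.000176+0.004433i  Y=+0.078949+0.076547i  product -0.000353+0.000337i
  m=-3: Y*=+0.013496-0.030024i  Y=-0.305250+0.064404i  product -0.002186+0.010034i
  m=-2: Y*=-0.122353+0.117595i  Y=-0.043793+0.108080i  product -0.007351-0.018374i
  m=-1: Y*=+0.503995-0.202931i  Y=-0.165938-0.246279i  product -0.133610-0.090449i
  m=+0: Y*=-0.737207-0.000000i  Y=-0.118549+0.000000i  product +0.087395+0.000000i
  m=+1: Y*=-0.503995-0.202931i  Y=+0.165938-0.246279i  product -0.133610+0.090449i
  m=+2: Y*=-0.122353-0.117595i  Y=-0.043793-0.108080i  product -0.007351+0.018374i
  m=+3: Y*=-0.013496-0.030024i  Y=+0.305250+0.064404i  product -0.002186-0.010034i
  m=+4: Y*=-0.000176-0.004433i  Y=+0.078949-0.076547i  product -0.000353-0.000337i
  m=+5: Y*=+0.000145-0.000405i  Y=+0.062054+0.346843i  product +0.000149+0.000025i
  m=+6: Y*=+0.000020-0.000022i  Y=+0.086230+0.038082i  product +0.000003-0.000001i
  m=+7: Y*=+0.000001-0.000001i  Y=-0.419320+0.264069i  product -0.000000+0.000001i
Accumulated sum -0.199302-0.000000i; after 4π/(2l+1) scaling, -0.166967-0.000000i ⇒ P_7 = -0.166967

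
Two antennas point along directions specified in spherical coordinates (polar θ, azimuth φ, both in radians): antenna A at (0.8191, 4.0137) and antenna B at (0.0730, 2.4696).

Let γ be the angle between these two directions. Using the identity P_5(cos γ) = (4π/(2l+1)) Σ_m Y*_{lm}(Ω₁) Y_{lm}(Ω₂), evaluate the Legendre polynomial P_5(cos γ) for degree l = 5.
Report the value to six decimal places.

Term-by-term m-sum for l=5 (normalisation 4π/11 = 1.142397):
  m=-5: Y*=(0.033281, 0.090653)  Y=(0.000001, 0.000000)  product (0.000000, 0.000000)
  m=-4: Y*=(-0.268459, -0.097034)  Y=(-0.000037, 0.000018)  product (0.000012, -0.000001)
  m=-3: Y*=(0.373047, -0.216211)  Y=(0.000460, -0.000963)  product (-0.000037, -0.000459)
  m=-2: Y*=(-0.042520, 0.242723)  Y=(0.004012, 0.017382)  product (-0.004390, 0.000235)
  m=-1: Y*=(0.144765, 0.172330)  Y=(-0.143536, -0.114183)  product (-0.001102, -0.041265)
  m=+0: Y*=(-0.314885, -0.000000)  Y=(0.898573, 0.000000)  product (-0.282947, -0.000000)
  m=+1: Y*=(-0.144765, 0.172330)  Y=(0.143536, -0.114183)  product (-0.001102, 0.041265)
  m=+2: Y*=(-0.042520, -0.242723)  Y=(0.004012, -0.017382)  product (-0.004390, -0.000235)
  m=+3: Y*=(-0.373047, -0.216211)  Y=(-0.000460, -0.000963)  product (-0.000037, 0.000459)
  m=+4: Y*=(-0.268459, 0.097034)  Y=(-0.000037, -0.000018)  product (0.000012, 0.000001)
  m=+5: Y*=(-0.033281, 0.090653)  Y=(-0.000001, 0.000000)  product (0.000000, -0.000000)
Σ over m = (-0.293980, 0.000000); ×(4π/11) → (-0.335842, 0.000000). Real part: -0.335842

-0.335842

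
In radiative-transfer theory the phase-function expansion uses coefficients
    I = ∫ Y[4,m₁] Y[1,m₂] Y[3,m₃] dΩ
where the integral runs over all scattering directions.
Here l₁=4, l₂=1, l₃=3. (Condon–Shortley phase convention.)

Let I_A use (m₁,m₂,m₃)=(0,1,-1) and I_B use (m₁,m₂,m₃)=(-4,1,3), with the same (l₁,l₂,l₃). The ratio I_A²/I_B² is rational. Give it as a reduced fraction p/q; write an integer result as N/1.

3/14

Shared (l₁,l₂,l₃)=(4,1,3): N and (l;000)² cancel in I_A²/I_B².
A: Δ = 2!·6!·0!/9! = 1/252; Racah Σ t=2..2: t=2:+1/96 = 1/96; ⇒ 3j(4 1 3; 0 1 -1)² = 1/42, sgn +1
B: Δ = 2!·6!·0!/9! = 1/252; Racah Σ t=2..2: t=2:+1/1440 = 1/1440; ⇒ 3j(4 1 3; -4 1 3)² = 1/9, sgn +1
I_A²/I_B² = (1/42)/(1/9) = 3/14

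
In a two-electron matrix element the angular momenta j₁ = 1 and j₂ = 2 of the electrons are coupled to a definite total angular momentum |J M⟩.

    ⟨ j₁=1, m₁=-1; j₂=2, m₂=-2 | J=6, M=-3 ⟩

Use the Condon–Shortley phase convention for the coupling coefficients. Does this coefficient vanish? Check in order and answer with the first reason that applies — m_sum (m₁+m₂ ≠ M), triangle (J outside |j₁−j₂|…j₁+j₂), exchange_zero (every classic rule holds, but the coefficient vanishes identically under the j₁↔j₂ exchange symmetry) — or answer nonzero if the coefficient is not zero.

m-sum: m₁+m₂ = -1+(-2) = -3, M = -3  ✓
triangle: need |j₁−j₂| ≤ J ≤ j₁+j₂, i.e. J ∈ [1, 3]; J = 6 is outside ✗ ⇒ coefficient is 0

triangle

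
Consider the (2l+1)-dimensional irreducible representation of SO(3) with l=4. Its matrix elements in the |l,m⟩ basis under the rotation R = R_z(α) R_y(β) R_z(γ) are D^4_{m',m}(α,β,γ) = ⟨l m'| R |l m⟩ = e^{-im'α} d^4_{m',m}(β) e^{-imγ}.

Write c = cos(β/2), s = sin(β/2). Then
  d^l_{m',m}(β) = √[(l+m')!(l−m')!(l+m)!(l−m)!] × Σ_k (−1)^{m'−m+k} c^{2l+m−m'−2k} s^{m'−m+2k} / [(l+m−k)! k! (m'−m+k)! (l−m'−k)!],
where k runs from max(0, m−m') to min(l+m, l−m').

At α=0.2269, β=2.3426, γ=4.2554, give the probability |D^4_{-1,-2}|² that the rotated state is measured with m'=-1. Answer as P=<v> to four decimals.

P=0.1680

D^4_{-1,-2}(0.2269,2.3426,4.2554) = e^{-i·-1·0.2269}·d^4_{-1,-2}(2.3426)·e^{-i·-2·4.2554}. Compute d first:
c=cos(2.342600/2)=0.388954, s=sin(2.342600/2)=0.921257; N=√[6·120·2·720]=1018.233765
k∈{0,1,2} keeps every argument non-negative
  k=0: (−1)^1·1018.2338/(240)·0.3890^7·0.9213^1 = -0.005264
  k=1: (−1)^2·1018.2338/(48)·0.3890^5·0.9213^3 = +0.147653
  k=2: (−1)^3·1018.2338/(72)·0.3890^3·0.9213^5 = -0.552224
d^4_{-1,-2}(2.3426) = -0.005264 +0.147653 -0.552224 = -0.409835
|D^4_{-1,-2}|² = |d^4_{-1,-2}(β)|² = (-0.409835)² = 0.167964 (the z-rotation phases have unit modulus)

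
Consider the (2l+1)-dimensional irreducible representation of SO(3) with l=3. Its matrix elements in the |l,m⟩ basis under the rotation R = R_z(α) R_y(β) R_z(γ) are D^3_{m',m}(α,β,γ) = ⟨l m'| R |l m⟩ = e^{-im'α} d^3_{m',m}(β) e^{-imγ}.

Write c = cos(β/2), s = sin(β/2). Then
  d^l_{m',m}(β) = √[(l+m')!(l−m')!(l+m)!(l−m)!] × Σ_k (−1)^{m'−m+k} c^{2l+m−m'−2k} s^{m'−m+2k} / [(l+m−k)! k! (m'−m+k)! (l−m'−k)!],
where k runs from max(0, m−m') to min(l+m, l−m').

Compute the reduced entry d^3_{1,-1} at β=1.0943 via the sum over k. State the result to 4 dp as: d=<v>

d^3_{1,-1}(β=1.0943) via the finite sum:
Half-angle: c=0.854011, s=0.520255. N=√(24·2·2·24)=48.000000
The bounds max(0,m−m')=0 and min(l+m,l−m')=2 give 3 terms
  k=0: (−1)^2·48.0000/(8)·0.8540^4·0.5203^2 = +0.863849
  k=1: (−1)^3·48.0000/(6)·0.8540^2·0.5203^4 = -0.427448
  k=2: (−1)^4·48.0000/(48)·0.8540^0·0.5203^6 = +0.019829
d^3_{1,-1}(1.0943) = +0.863849 -0.427448 +0.019829 = +0.456230

d=0.4562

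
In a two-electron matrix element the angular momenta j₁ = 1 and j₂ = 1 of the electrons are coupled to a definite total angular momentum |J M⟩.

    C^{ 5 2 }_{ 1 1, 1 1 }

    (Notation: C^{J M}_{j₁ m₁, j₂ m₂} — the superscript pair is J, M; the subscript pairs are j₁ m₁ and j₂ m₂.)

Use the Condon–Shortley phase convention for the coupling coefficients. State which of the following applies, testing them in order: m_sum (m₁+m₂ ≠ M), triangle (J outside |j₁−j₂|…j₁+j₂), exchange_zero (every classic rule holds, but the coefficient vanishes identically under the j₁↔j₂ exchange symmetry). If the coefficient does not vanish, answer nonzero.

m-sum: m₁+m₂ = 1+1 = 2, M = 2  ✓
triangle: need |j₁−j₂| ≤ J ≤ j₁+j₂, i.e. J ∈ [0, 2]; J = 5 is outside ✗ ⇒ coefficient is 0

triangle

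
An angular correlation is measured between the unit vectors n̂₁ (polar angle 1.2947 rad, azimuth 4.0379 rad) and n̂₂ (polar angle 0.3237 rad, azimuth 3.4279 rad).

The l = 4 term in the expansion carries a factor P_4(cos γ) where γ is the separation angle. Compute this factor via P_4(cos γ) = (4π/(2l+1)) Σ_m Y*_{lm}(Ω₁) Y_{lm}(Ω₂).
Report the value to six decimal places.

-0.303315

Summing Y*_{l m}(θ₁,φ₁)·Y_{l m}(θ₂,φ₂) over m ∈ [−4, 4]; prefactor 4π/(2·4+1) = 1.396263:
  m=-4: (-0.342497-0.162765i) × (+0.001870-0.004126i) = -0.001312+0.001109i  (running Σ = -0.001312+0.001109i)
  m=-3: (+0.273283-0.132912i) × (-0.024946+0.028913i) = -0.002974+0.011217i  (running Σ = -0.004286+0.012326i)
  m=-2: (+0.032689-0.144942i) × (+0.150530-0.097041i) = -0.009145-0.024990i  (running Σ = -0.013431-0.012664i)
  m=-1: (+0.192156+0.240319i) × (-0.450500+0.132625i) = -0.118439-0.082779i  (running Σ = -0.131870-0.095443i)
  m=0: (+0.101969-0.000000i) × (+0.456078+0.000000i) = +0.046506+0.000000i  (running Σ = -0.085364-0.095443i)
  m=1: (-0.192156+0.240319i) × (+0.450500+0.132625i) = -0.118439+0.082779i  (running Σ = -0.203802-0.012664i)
  m=2: (+0.032689+0.144942i) × (+0.150530+0.097041i) = -0.009145+0.024990i  (running Σ = -0.212947+0.012326i)
  m=3: (-0.273283-0.132912i) × (+0.024946+0.028913i) = -0.002974-0.011217i  (running Σ = -0.215921+0.001109i)
  m=4: (-0.342497+0.162765i) × (+0.001870+0.004126i) = -0.001312-0.001109i  (running Σ = -0.217233+0.000000i)
Accumulated sum -0.217233+0.000000i; after 4π/(2l+1) scaling, -0.303315+0.000000i ⇒ P_4 = -0.303315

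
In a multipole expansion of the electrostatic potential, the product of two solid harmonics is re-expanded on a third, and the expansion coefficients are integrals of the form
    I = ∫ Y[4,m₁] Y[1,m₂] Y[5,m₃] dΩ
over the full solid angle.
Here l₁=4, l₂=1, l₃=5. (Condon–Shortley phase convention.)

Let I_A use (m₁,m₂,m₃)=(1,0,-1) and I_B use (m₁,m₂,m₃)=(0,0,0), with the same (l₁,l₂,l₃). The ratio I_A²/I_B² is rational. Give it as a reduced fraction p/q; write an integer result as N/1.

Shared (l₁,l₂,l₃)=(4,1,5): N and (l;000)² cancel in I_A²/I_B².
A: Δ = 0!·8!·2!/11! = 1/495; Racah Σ t=0..0: t=0:+1/720 = 1/720; ⇒ 3j(4 1 5; 1 0 -1)² = 8/165, sgn +1
B: Δ = 0!·8!·2!/11! = 1/495; Racah Σ t=0..0: t=0:+1/576 = 1/576; ⇒ 3j(4 1 5; 0 0 0)² = 5/99, sgn -1
I_A²/I_B² = (8/165)/(5/99) = 24/25

24/25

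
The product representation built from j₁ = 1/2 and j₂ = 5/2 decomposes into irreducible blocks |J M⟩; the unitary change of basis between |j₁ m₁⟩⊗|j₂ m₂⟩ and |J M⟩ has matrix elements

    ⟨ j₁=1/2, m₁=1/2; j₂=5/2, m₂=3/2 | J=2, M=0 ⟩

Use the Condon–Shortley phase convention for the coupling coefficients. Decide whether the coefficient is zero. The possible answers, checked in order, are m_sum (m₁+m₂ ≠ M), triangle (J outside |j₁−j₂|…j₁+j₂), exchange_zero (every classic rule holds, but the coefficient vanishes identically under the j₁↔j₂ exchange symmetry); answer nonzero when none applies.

m-sum: m₁+m₂ = 1/2+3/2 = 2, M = 0  ✗ ⇒ coefficient is 0

m_sum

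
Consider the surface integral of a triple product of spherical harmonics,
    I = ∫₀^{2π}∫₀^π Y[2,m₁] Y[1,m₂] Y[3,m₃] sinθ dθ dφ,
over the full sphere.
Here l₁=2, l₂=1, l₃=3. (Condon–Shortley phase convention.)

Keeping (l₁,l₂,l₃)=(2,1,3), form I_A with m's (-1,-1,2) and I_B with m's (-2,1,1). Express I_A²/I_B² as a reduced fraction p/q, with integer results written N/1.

Same 2,1,3: normalisation and zero-m 3j drop out of the ratio.
A: Δ: 0! 4! 2! / 7! → 1/105; sum: t=0:+1/12 = 1/12; 3j²(2 1 3; -1 -1 2) = Δ·Π!·Σ² = 2/21  (sign -1)
B: Δ: 0! 4! 2! / 7! → 1/105; sum: t=0:+1/48 = 1/48; 3j²(2 1 3; -2 1 1) = Δ·Π!·Σ² = 1/105  (sign +1)
I_A²/I_B² = (2/21)/(1/105) = 10/1

10/1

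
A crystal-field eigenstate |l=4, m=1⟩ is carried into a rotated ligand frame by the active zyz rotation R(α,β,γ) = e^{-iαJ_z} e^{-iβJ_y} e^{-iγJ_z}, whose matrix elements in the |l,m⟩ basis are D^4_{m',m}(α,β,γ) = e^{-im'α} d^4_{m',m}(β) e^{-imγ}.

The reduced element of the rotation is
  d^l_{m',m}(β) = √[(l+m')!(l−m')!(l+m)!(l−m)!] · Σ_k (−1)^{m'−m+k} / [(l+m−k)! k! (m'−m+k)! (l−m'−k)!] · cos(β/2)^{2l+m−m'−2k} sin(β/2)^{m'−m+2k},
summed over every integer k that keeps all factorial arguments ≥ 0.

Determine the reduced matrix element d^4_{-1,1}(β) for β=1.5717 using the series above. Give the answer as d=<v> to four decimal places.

d^4_{-1,1}(β=1.5717) via the finite sum:
c=cos(1.571700/2)=0.706787, s=sin(1.571700/2)=0.707426; N=√[6·120·120·6]=720.000000
The bounds max(0,m−m')=2 and min(l+m,l−m')=5 give 4 terms
  k=2: (−1)^0·720.0000/(72)·0.7068^6·0.7074^2 = +0.623870
  k=3: (−1)^1·720.0000/(24)·0.7068^4·0.7074^4 = -1.874997
  k=4: (−1)^2·720.0000/(48)·0.7068^2·0.7074^6 = +0.939194
  k=5: (−1)^3·720.0000/(720)·0.7068^0·0.7074^8 = -0.062726
d^4_{-1,1}(1.5717) = +0.623870 -1.874997 +0.939194 -0.062726 = -0.374658

d=-0.3747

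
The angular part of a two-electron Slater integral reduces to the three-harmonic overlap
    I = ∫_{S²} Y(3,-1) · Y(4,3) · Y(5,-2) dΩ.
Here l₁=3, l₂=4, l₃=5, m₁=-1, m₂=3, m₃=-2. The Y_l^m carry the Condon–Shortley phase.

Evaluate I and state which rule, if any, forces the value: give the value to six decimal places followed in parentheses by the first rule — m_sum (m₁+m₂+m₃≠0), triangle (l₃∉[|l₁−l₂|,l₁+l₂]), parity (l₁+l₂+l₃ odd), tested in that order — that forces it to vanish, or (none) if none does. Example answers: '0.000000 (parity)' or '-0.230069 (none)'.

-0.171363 (none)

Checks pass: Σm=0; 12 even; l₃=5∈[1,7].
(2·3+1)(2·4+1)(2·5+1) = 693
Δ: 2! 4! 6! / 13! → 1/180180
sum: t=0:+1/576 t=1:−1/144 t=2:+1/576 = -1/288
3j²(3 4 5; 0 0 0) = Δ·Π!·Σ² = 20/1001  (sign +1)
sum: t=1:−1/4320 t=2:+1/960 = 7/8640
3j²(3 4 5; -1 3 -2) = Δ·Π!·Σ² = 343/12870  (sign -1)
combine: 4πI² = 693·20/1001·343/12870 = 686/1859
take √, sign -1: I = -0.17136315
No selection rule forces the value: the integral is nonzero (none).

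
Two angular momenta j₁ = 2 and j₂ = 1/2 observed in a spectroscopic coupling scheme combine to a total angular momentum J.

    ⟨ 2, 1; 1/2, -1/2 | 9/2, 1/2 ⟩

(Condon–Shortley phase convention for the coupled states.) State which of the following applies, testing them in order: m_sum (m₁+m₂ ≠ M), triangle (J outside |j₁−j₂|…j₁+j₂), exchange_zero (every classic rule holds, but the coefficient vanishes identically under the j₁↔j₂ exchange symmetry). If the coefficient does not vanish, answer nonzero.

m-sum: m₁+m₂ = 1+(-1/2) = 1/2, M = 1/2  ✓
triangle: need |j₁−j₂| ≤ J ≤ j₁+j₂, i.e. J ∈ [3/2, 5/2]; J = 9/2 is outside ✗ ⇒ coefficient is 0

triangle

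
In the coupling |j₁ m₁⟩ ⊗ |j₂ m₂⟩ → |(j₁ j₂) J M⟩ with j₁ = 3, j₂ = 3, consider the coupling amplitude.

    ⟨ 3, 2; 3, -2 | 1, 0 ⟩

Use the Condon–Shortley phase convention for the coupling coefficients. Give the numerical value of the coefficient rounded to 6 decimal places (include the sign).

j₁+j₂−J=5  J+j₁−j₂=1  J−j₁+j₂=1  j₁+j₂+J+1=8
(j₁±m₁, j₂±m₂, J±M) = (5,1,1,5,1,1)
P² = 900/7
sum k=0..1:
  [0] +1/120 = 1/120
  [1] −1/24 = -1/24
S = -1/30
C² = P²·S² = 1/7 ; C = -0.377964

−√(1/7) = -0.377964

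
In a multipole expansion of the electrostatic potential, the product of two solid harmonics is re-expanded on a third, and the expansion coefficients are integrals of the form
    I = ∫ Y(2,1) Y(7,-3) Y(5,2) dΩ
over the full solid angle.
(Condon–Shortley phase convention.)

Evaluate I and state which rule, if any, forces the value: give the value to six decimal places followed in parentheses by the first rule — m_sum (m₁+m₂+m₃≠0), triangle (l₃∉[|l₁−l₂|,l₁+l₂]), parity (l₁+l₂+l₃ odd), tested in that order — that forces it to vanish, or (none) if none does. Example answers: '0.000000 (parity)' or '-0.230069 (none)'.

m-sum 0 ✓  L=14 even ✓  5≤5≤9 ✓
Π(2lᵢ+1) = 5×15×11 = 825
triangle coeff Δ(2,7,5) = 1/15015
Σ_t [2,2]: t=2:+1/57600 = 1/57600
(3j)²=21/715 [(2 7 5; 0 0 0)], sign=-1
Σ_t [1,1]: t=1:−1/181440 = -1/181440
(3j)²=32/1001 [(2 7 5; 1 -3 2)], sign=+1
⇒ 4πI² = 1440/1859
I = (-1)√(1440/1859/(4π)) = -0.24827707
No selection rule forces the value: the integral is nonzero (none).

-0.248277 (none)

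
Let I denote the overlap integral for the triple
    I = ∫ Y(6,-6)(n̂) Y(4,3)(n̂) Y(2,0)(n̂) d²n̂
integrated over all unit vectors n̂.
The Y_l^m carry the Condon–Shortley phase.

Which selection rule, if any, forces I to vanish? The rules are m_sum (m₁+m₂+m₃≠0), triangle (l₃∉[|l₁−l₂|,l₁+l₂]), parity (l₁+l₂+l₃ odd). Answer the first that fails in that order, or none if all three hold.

m_sum

m₁+m₂+m₃ = -6 + 3 + 0 = -3  ✗
triangle: |6−4|=2 ≤ l₃=2 ≤ 6+4=10
parity: l₁+l₂+l₃ = 12 is even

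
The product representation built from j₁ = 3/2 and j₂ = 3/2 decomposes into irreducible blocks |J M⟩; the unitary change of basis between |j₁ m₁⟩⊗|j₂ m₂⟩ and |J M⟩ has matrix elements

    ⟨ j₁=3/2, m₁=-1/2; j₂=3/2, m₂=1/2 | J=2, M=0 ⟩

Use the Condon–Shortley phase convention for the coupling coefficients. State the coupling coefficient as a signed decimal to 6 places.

−√(1/4) = -0.500000

j₁+j₂−J=1  J+j₁−j₂=2  J−j₁+j₂=2  j₁+j₂+J+1=6
(j₁±m₁, j₂±m₂, J±M) = (1,2,2,1,2,2)
P² = 4/9
sum k=0..1:
  [0] +1/4 = 1/4
  [1] −1/1 = -1
S = -3/4
C² = P²·S² = 1/4 ; C = -0.500000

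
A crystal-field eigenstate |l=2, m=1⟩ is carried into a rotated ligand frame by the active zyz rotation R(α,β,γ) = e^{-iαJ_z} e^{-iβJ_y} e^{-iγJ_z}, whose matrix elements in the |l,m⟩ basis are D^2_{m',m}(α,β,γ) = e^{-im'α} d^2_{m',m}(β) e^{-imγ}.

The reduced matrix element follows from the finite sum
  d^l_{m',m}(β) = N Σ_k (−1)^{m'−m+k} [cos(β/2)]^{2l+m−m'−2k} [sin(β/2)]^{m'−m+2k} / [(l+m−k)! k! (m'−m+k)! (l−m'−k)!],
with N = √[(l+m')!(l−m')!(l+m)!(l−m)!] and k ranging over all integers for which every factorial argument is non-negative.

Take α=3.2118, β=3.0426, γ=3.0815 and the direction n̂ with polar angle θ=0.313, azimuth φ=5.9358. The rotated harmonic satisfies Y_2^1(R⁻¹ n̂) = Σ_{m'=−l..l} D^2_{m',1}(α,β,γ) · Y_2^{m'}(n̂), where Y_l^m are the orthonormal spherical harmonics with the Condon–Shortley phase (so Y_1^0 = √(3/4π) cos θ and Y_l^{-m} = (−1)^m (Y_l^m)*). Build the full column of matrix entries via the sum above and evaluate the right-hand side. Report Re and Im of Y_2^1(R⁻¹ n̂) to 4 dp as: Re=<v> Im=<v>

Need the full column D^2_{m',1} for m'=−2..2 at α=3.2118, β=3.0426, γ=3.0815.
cos(β/2)=0.049476, sin(β/2)=0.998775
d^2_{-2,1}: single k=3 term ⇒ +0.098589;  D = -0.096614-0.019636i
d^2_{-1,1}: k∈[2..3] ⇒ +0.007326 -0.995110 = -0.987785;  D = -0.979411-0.128344i
d^2_{0,1}: k∈[1..2] ⇒ +0.000296 -0.120747 = -0.120450;  D = +0.120233+0.007234i
d^2_{1,1}: k∈[0..1] ⇒ +0.000006 -0.007326 = -0.007320;  D = -0.007319+0.000074i
d^2_{2,1}: single k=0 term ⇒ -0.000242;  D = +0.000241-0.000019i
Y_2^{m'}(θ=0.313,φ=5.9358) and Σ D·Y over m':
  (-0.0966-0.0196i)·(+0.0281+0.0234i)  (-0.9794-0.1283i)·(+0.2128+0.0770i)  (+0.1202+0.0072i)·(+0.5411+0.0000i)  (-0.0073+0.0001i)·(-0.2128+0.0770i)  (+0.0002-0.0000i)·(+0.0281-0.0234i)
Y_2^1(R⁻¹ n̂) = -0.134176-0.102264i

Re=-0.1342 Im=-0.1023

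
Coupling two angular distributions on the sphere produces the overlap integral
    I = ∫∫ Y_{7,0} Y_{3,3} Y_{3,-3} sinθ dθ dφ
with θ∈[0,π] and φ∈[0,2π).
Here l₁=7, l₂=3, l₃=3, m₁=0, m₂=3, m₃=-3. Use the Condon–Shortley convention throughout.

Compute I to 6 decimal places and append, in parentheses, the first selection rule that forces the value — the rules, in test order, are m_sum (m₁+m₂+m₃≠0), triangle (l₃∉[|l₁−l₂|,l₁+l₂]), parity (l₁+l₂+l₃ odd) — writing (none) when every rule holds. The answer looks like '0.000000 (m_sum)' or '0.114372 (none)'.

0.000000 (triangle)

l₃=3 ∉ [4,10] — triangle fails ⇒ I = 0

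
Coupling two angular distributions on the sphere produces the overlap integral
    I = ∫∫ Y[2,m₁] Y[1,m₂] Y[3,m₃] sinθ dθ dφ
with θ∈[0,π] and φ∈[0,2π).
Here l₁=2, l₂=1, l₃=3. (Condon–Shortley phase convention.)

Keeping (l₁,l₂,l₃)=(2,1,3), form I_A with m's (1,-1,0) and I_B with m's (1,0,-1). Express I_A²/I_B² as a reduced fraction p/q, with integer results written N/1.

Same 2,1,3: normalisation and zero-m 3j drop out of the ratio.
A: Δ: 0! 4! 2! / 7! → 1/105; sum: t=0:+1/12 = 1/12; 3j²(2 1 3; 1 -1 0) = Δ·Π!·Σ² = 1/35  (sign -1)
B: Δ: 0! 4! 2! / 7! → 1/105; sum: t=0:+1/6 = 1/6; 3j²(2 1 3; 1 0 -1) = Δ·Π!·Σ² = 8/105  (sign +1)
I_A²/I_B² = (1/35)/(8/105) = 3/8

3/8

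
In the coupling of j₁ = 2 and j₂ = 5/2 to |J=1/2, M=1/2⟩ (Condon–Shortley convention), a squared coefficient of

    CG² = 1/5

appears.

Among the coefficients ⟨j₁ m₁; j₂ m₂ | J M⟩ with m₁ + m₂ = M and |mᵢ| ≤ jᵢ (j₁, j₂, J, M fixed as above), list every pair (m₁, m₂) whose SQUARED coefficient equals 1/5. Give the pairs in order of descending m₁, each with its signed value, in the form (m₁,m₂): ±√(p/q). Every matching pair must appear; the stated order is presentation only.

(0,1/2): +√(1/5)

Admissible pairs with m₁+m₂ = M = 1/2: (-2,5/2), (-1,3/2), (0,1/2), (1,-1/2), (2,-3/2)
  (m₁,m₂)=(2,-3/2): CG² = 1/15, CG = +√(1/15)
  (m₁,m₂)=(1,-1/2): CG² = 2/15, CG = −√(2/15)
  (m₁,m₂)=(0,1/2): CG² = 1/5, CG = +√(1/5)   ← matches the target
  (m₁,m₂)=(-1,3/2): CG² = 4/15, CG = −√(4/15)
  (m₁,m₂)=(-2,5/2): CG² = 1/3, CG = +√(1/3)
Pairs with CG² = 1/5: (0,1/2): +√(1/5)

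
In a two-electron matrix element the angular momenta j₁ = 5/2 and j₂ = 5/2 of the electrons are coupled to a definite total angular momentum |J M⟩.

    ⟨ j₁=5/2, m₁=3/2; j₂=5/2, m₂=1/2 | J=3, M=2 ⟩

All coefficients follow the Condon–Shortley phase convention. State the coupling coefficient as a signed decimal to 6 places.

triangle: 2!*3!*3!/9! = 72/362880
(j±m)!: 4!*1!*3!*2!*5!*1! = 34560
prefactor² = (2J+1)*Δ*N² = 48
  k=0: +1/(0!*2!*1!*3!*2!*0!) = 1/24
  k=1: −1/(1!*1!*0!*2!*3!*1!) = -1/12
Σ = -1/24  ⇒  CG² = 48*(-1/24)² = 1/12
CG = −√(1/12) = -0.288675

-0.288675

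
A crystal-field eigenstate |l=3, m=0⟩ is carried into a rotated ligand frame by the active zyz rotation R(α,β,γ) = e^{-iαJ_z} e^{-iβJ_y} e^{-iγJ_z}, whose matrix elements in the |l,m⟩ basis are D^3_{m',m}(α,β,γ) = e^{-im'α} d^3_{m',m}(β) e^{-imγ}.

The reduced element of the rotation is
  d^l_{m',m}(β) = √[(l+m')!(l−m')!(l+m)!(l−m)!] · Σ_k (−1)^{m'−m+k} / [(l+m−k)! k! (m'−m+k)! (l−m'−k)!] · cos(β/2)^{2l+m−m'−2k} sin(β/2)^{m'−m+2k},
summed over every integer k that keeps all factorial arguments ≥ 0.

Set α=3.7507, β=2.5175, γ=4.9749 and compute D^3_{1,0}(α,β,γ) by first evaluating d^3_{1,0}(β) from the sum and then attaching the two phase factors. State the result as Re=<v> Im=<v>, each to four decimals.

Split into d^3_{1,0}(β=2.5175) × two z-phases.
With c≡cos(β/2)=0.307007 and s≡sin(β/2)=0.951707, N=[24·2·6·6]^{1/2}=41.569219
The bounds max(0,m−m')=0 and min(l+m,l−m')=2 give 3 terms
  k=0: (−1)^1·41.5692/(12)·0.3070^5·0.9517^1 = -0.008992
  k=1: (−1)^2·41.5692/(4)·0.3070^3·0.9517^3 = +0.259219
  k=2: (−1)^3·41.5692/(12)·0.3070^1·0.9517^5 = -0.830339
d^3_{1,0}(2.5175) = -0.008992 +0.259219 -0.830339 = -0.580112
Attach z-rotation phases: D = e^{-i(1)(3.7507)}·(-0.580112)·e^{-i(0)(4.9749)} = +0.475784-0.331903i

Re=0.4758 Im=-0.3319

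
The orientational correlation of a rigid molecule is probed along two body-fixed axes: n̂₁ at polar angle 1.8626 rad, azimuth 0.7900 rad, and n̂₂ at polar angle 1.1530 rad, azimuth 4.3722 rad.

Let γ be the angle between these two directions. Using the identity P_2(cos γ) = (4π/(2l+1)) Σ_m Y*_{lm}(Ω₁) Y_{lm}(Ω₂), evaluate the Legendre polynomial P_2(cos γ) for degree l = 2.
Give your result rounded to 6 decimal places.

0.737980

Summing Y*_{l m}(θ₁,φ₁)·Y_{l m}(θ₂,φ₂) over m ∈ [−2, 2]; prefactor 4π/(2·2+1) = 2.513274:
  term(m=-2) = +0.072737-0.088206i   from Y*(Ω₁)=-0.003261+0.354291i, Y(Ω₂)=-0.250832-0.202995i
  term(m=-1) = +0.055157-0.026008i   from Y*(Ω₁)=-0.149815-0.151200i, Y(Ω₂)=-0.095594+0.270079i
  term(m=+0) = +0.037844+0.000000i   from Y*(Ω₁)=-0.237086-0.000000i, Y(Ω₂)=-0.159622+0.000000i
  term(m=+1) = +0.055157+0.026008i   from Y*(Ω₁)=+0.149815-0.151200i, Y(Ω₂)=+0.095594+0.270079i
  term(m=+2) = +0.072737+0.088206i   from Y*(Ω₁)=-0.003261-0.354291i, Y(Ω₂)=-0.250832+0.202995i
Total Σ_m = +0.293633+0.000000i. Multiply by 2.513274: +0.737980+0.000000i. P_2(cos γ) = 0.737980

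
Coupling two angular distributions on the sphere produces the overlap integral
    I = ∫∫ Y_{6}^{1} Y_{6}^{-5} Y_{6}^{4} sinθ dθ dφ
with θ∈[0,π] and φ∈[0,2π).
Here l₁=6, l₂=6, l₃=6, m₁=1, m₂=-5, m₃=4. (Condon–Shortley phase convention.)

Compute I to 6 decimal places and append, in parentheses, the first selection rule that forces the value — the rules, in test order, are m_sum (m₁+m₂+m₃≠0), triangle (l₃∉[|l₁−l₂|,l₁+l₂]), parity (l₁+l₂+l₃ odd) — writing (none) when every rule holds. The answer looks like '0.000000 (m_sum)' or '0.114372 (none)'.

Checks pass: Σm=0; 18 even; l₃=6∈[0,12].
(2·6+1)(2·6+1)(2·6+1) = 2197
Δ: 6! 6! 6! / 19! → 1/325909584
sum: t=0:+1/373248000 t=1:−1/1728000 t=2:+1/110592 t=3:−1/46656 t=4:+1/110592 t=5:−1/1728000 t=6:+1/373248000 = -7/1555200
3j²(6 6 6; 0 0 0) = Δ·Π!·Σ² = 400/46189  (sign -1)
sum: t=0:+1/10368000 t=1:−1/4147200 = -1/6912000
3j²(6 6 6; 1 -5 4) = Δ·Π!·Σ² = 189/16796  (sign -1)
combine: 4πI² = 2197·400/46189·189/16796 = 245700/1147619
take √, sign +1: I = 0.13052653
No selection rule forces the value: the integral is nonzero (none).

0.130527 (none)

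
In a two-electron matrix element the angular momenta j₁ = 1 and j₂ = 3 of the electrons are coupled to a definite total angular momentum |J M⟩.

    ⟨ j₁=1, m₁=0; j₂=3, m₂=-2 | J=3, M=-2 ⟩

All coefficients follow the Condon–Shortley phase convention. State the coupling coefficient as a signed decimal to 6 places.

triangle: 1!×1!×5!/8! = 120/40320
(j±m)!: 1!×1!×1!×5!×1!×5! = 14400
prefactor² = (2J+1)×Δ×N² = 300
  k=0: +1/(0!×1!×1!×1!×0!×4!) = 1/24
  k=1: −1/(1!×0!×0!×0!×1!×5!) = -1/120
Σ = 1/30  ⇒  CG² = 300×(1/30)² = 1/3
CG = +√(1/3) = +0.577350

+√(1/3) = +0.577350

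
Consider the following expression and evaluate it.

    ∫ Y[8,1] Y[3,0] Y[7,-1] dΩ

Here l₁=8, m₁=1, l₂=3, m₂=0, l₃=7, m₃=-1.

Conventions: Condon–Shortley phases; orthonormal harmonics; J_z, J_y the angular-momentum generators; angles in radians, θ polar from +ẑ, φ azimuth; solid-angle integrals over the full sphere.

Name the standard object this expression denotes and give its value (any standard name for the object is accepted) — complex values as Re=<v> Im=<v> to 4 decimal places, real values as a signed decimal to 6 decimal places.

This is a Gaunt coefficient — the integral of a triple product of spherical harmonics over the sphere.
Checks pass: Σm=0; 18 even; l₃=7∈[5,11].
(2·8+1)(2·3+1)(2·7+1) = 1785
Δ: 4! 12! 2! / 19! → 1/5290740
sum: t=1:−1/7257600 t=2:+1/2073600 t=3:−1/7257600 = 1/4838400
3j²(8 3 7; 0 0 0) = Δ·Π!·Σ² = 252/20995  (sign -1)
sum: t=1:−1/6220800 t=2:+1/2419200 t=3:−1/11612160 = 29/174182400
3j²(8 3 7; 1 0 -1) = Δ·Π!·Σ² = 841/83980  (sign +1)
combine: 4πI² = 1785·252/20995·841/83980 = 1112643/5185765
take √, sign -1: I = -0.13066720

Gaunt coefficient, -0.130667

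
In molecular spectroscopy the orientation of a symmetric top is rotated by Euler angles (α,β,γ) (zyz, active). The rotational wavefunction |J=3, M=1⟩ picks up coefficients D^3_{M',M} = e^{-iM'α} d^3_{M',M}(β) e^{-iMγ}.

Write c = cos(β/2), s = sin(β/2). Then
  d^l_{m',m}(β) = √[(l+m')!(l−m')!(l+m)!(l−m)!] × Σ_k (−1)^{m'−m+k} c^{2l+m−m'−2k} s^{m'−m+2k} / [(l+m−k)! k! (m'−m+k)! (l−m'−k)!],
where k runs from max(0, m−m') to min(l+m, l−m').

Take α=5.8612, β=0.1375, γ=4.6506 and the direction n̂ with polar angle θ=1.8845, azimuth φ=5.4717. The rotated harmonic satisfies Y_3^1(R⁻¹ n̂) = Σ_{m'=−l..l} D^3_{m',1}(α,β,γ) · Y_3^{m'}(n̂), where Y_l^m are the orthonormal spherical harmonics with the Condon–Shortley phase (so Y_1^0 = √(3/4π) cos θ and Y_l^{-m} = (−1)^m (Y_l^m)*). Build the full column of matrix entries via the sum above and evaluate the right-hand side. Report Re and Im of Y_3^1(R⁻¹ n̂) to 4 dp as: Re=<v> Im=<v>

Need the full column D^3_{m',1} for m'=−3..3 at α=5.8612, β=0.1375, γ=4.6506.
cos(β/2)=0.997638, sin(β/2)=0.068696
d^3_{-3,1}: single k=4 term ⇒ +0.000086;  D = +0.000080+0.000031i
d^3_{-2,1}: k∈[3..4] ⇒ +0.002036 -0.000005 = +0.002031;  D = +0.001432+0.001441i
d^3_{-1,1}: k∈[2..4] ⇒ +0.028048 -0.000177 +0.000000 = +0.027871;  D = +0.009823+0.026082i
d^3_{0,1}: k∈[1..3] ⇒ +0.235172 -0.003345 +0.000005 = +0.231832;  D = -0.014316+0.231390i
d^3_{1,1}: k∈[0..2] ⇒ +0.985909 -0.037397 +0.000133 = +0.948645;  D = -0.441237+0.839784i
d^3_{2,1}: k∈[0..1] ⇒ -0.214682 +0.002036 = -0.212646;  D = +0.167330-0.131221i
d^3_{3,1}: single k=0 term ⇒ +0.018105;  D = -0.017573+0.004357i
Y_3^{m'}(θ=1.8845,φ=5.4717) and Σ D·Y over m':
  (+0.0001+0.0000i)·(-0.2730+0.2333i)  (+0.0014+0.0014i)·(+0.0149-0.2849i)  (+0.0098+0.0261i)·(-0.1109-0.1168i)  (-0.0143+0.2314i)·(+0.2906+0.0000i)  (-0.4412+0.8398i)·(+0.1109-0.1168i)  (+0.1673-0.1312i)·(+0.0149+0.2849i)  (-0.0176+0.0044i)·(+0.2730+0.2333i)
Y_3^1(R⁻¹ n̂) = +0.081442+0.250298i

Re=0.0814 Im=0.2503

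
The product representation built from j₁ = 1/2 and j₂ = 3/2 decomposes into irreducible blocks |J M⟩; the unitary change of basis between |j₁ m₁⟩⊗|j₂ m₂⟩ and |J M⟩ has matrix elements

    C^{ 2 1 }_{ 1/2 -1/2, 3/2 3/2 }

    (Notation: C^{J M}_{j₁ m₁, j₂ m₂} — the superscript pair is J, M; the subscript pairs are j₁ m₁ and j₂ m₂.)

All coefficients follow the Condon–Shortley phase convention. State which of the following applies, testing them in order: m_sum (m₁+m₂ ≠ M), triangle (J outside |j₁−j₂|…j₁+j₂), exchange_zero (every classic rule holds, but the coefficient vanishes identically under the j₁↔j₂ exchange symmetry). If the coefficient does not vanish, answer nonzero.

m-sum: m₁+m₂ = -1/2+3/2 = 1, M = 1  ✓
triangle: |j₁−j₂| = 1 ≤ J = 2 ≤ j₁+j₂ = 2  ✓
exchange: j₁≠j₂ or m₁≠m₂ — the exchange symmetry imposes no constraint here
value check: CG = +√(1/4) = +0.500000 ≠ 0

nonzero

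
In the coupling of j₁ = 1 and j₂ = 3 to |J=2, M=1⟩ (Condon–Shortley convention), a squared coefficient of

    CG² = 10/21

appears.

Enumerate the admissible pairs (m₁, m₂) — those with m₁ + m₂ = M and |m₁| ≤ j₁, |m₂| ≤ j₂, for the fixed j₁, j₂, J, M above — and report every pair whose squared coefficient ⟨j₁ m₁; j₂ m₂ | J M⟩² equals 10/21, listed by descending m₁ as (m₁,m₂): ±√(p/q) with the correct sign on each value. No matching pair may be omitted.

Admissible pairs with m₁+m₂ = M = 1: (-1,2), (0,1), (1,0)
  (m₁,m₂)=(1,0): CG² = 1/7, CG = +√(1/7)
  (m₁,m₂)=(0,1): CG² = 8/21, CG = −√(8/21)
  (m₁,m₂)=(-1,2): CG² = 10/21, CG = +√(10/21)   ← matches the target
Pairs with CG² = 10/21: (-1,2): +√(10/21)

(-1,2): +√(10/21)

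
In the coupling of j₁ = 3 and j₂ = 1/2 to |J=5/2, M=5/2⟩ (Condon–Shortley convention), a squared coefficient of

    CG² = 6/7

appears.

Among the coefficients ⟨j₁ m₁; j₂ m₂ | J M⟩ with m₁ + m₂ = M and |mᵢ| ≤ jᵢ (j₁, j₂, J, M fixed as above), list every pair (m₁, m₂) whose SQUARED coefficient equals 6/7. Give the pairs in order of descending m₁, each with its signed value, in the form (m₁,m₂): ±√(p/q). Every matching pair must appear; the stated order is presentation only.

Admissible pairs with m₁+m₂ = M = 5/2: (2,1/2), (3,-1/2)
  (m₁,m₂)=(3,-1/2): CG² = 6/7, CG = +√(6/7)   ← matches the target
  (m₁,m₂)=(2,1/2): CG² = 1/7, CG = −√(1/7)
Pairs with CG² = 6/7: (3,-1/2): +√(6/7)

(3,-1/2): +√(6/7)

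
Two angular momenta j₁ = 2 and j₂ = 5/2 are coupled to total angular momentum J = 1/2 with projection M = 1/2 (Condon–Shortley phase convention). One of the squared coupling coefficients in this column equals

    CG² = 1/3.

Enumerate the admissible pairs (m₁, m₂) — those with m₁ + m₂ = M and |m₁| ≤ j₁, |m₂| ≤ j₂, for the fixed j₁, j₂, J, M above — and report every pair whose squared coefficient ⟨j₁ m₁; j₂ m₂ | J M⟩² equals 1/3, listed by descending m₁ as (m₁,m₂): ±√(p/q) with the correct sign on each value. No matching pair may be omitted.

Admissible pairs with m₁+m₂ = M = 1/2: (-2,5/2), (-1,3/2), (0,1/2), (1,-1/2), (2,-3/2)
  (m₁,m₂)=(2,-3/2): CG² = 1/15, CG = +√(1/15)
  (m₁,m₂)=(1,-1/2): CG² = 2/15, CG = −√(2/15)
  (m₁,m₂)=(0,1/2): CG² = 1/5, CG = +√(1/5)
  (m₁,m₂)=(-1,3/2): CG² = 4/15, CG = −√(4/15)
  (m₁,m₂)=(-2,5/2): CG² = 1/3, CG = +√(1/3)   ← matches the target
Pairs with CG² = 1/3: (-2,5/2): +√(1/3)

(-2,5/2): +√(1/3)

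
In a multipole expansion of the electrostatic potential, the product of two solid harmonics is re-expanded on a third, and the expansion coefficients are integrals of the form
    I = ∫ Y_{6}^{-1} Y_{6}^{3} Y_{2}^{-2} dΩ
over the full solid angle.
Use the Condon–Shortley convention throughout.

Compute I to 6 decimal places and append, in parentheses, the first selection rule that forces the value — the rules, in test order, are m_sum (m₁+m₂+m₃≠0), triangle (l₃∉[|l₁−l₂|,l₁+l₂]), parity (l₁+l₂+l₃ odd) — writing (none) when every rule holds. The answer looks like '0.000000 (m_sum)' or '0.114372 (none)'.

0.177674 (none)

Checks pass: Σm=0; 14 even; l₃=2∈[0,12].
(2·6+1)(2·6+1)(2·2+1) = 845
Δ: 10! 2! 2! / 15! → 1/90090
sum: t=4:+1/69120 t=5:−1/14400 t=6:+1/69120 = -7/172800
3j²(6 6 2; 0 0 0) = Δ·Π!·Σ² = 14/715  (sign -1)
sum: t=7:−1/120960 = -1/120960
3j²(6 6 2; -1 3 -2) = Δ·Π!·Σ² = 24/1001  (sign -1)
combine: 4πI² = 845·14/715·24/1001 = 48/121
take √, sign +1: I = 0.17767364
No selection rule forces the value: the integral is nonzero (none).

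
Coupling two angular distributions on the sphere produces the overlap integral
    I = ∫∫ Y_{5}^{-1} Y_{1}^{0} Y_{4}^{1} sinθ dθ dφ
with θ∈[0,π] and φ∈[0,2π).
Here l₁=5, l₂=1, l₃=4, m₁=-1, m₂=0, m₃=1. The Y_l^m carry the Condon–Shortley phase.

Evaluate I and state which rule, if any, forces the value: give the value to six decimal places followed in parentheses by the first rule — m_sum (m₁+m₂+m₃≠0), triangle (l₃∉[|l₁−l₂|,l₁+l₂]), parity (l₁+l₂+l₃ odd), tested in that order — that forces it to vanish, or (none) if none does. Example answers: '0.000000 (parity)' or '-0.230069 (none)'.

m-sum 0 ✓  L=10 even ✓  4≤4≤6 ✓
Π(2lᵢ+1) = 11×3×9 = 297
triangle coeff Δ(5,1,4) = 1/495
Σ_t [1,1]: t=1:−1/576 = -1/576
(3j)²=5/99 [(5 1 4; 0 0 0)], sign=-1
Σ_t [1,1]: t=1:−1/720 = -1/720
(3j)²=8/165 [(5 1 4; -1 0 1)], sign=+1
⇒ 4πI² = 8/11
I = (-1)√(8/11/(4π)) = -0.24057125
No selection rule forces the value: the integral is nonzero (none).

-0.240571 (none)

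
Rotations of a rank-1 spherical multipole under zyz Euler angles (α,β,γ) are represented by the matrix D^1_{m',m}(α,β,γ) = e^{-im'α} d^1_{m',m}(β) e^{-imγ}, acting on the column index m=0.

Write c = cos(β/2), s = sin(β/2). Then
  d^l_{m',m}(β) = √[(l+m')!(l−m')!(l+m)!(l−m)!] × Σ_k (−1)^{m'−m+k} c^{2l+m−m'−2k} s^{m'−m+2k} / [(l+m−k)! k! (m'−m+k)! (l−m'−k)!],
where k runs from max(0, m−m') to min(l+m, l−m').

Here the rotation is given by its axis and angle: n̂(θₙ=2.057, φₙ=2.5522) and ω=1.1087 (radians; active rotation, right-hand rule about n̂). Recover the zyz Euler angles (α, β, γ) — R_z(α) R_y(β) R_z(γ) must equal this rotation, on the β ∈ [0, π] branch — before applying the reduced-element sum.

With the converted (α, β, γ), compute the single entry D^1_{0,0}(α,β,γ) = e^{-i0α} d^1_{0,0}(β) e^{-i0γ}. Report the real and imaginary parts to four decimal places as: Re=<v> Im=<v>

Re=0.5668 Im=0.0000

Axis–angle → zyz. n̂ = (sinθₙcosφₙ, sinθₙsinφₙ, cosθₙ) = (-0.734944, +0.491440, -0.467273), ω = 1.1087.
R = I cosω + sinω [n̂]ₓ + (1−cosω) n̂n̂ᵀ gives
  R = [+0.745159, +0.218108, +0.630212; -0.618422, +0.579666, +0.530604; -0.249583, -0.785122, +0.566826]
β = atan2(√(R₁₃²+R₂₃²), R₃₃) = 0.968148; α = atan2(R₂₃, R₁₃) mod 2π = 0.699800; γ = atan2(R₃₂, −R₃₁) mod 2π = 5.020178
D^1_{0,0}(0.6998,0.9681,5.0202) = e^{-i·0·0.6998}·d^1_{0,0}(0.9681)·e^{-i·0·5.0202}. Compute d first:
Half-angle: c=0.885106, s=0.465389. N=√(1·1·1·1)=1.000000
Admissible k: 0..1 (factorial args all ≥0)
  k=0: (−1)^0·1.0000/(1)·0.8851^2·0.4654^0 = +0.783413
  k=1: (−1)^1·1.0000/(1)·0.8851^0·0.4654^2 = -0.216587
d^1_{0,0}(0.9681) = +0.783413 -0.216587 = +0.566826
Attach z-rotation phases: D = e^{-i(0)(0.6998)}·(+0.566826)·e^{-i(0)(5.0202)} = +0.566826+0.000000i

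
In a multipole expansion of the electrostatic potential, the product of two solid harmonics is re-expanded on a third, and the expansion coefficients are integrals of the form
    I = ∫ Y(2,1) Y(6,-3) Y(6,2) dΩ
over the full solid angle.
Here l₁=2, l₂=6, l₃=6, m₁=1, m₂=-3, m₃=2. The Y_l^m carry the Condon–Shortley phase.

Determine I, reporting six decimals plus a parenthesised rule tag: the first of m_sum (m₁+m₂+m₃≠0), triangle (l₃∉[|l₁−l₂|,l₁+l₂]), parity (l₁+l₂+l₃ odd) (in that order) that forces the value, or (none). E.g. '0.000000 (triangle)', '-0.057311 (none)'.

-0.140463 (none)

Rules hold: Σm=0, L=14 even, 4≤6≤8.
N = 5·13·13 = 845
Δ = 2!·2!·10!/15! = 1/90090
Racah Σ t=0..2: t=0:+1/69120 t=1:−1/14400 t=2:+1/69120 = -7/172800
⇒ 3j(2 6 6; 0 0 0)² = 14/715, sgn -1
Racah Σ t=0..1: t=0:+1/60480 t=1:−1/161280 = 1/96768
⇒ 3j(2 6 6; 1 -3 2)² = 15/1001, sgn +1
4πI² = N·(3j₀)²·(3jₘ)² = 30/121
I = -1·√(0.247934/4π) = -0.14046335
No selection rule forces the value: the integral is nonzero (none).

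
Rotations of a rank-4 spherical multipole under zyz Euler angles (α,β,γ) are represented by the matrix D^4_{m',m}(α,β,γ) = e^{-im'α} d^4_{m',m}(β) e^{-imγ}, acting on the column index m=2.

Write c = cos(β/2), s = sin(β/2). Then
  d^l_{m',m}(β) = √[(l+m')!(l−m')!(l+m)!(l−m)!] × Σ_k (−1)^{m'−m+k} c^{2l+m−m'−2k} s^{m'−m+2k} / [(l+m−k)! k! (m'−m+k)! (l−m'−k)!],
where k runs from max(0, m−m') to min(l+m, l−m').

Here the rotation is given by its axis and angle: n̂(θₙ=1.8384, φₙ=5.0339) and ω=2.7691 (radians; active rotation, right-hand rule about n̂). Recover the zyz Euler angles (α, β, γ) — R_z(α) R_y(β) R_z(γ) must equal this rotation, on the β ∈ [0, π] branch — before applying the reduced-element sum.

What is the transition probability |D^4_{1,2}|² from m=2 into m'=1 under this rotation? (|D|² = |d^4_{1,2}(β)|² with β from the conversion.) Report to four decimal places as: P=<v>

P=0.0858

Axis–angle → zyz. n̂ = (sinθₙcosφₙ, sinθₙsinφₙ, cosθₙ) = (+0.304753, -0.914990, -0.264421), ω = 2.7691.
R = I cosω + sinω [n̂]ₓ + (1−cosω) n̂n̂ᵀ gives
  R = [-0.752043, -0.442337, -0.488640; -0.634803, +0.685578, +0.356382; +0.177360, +0.578205, -0.796381]
β = atan2(√(R₁₃²+R₂₃²), R₃₃) = 2.492084; α = atan2(R₂₃, R₁₃) mod 2π = 2.511449; γ = atan2(R₃₂, −R₃₁) mod 2π = 1.868427
D^4_{1,2}(2.5114,2.4921,1.8684) = e^{-i·1·2.5114}·d^4_{1,2}(2.4921)·e^{-i·2·1.8684}. Compute d first:
Half-angle: c=0.319076, s=0.947729. N=√(120·6·720·2)=1018.233765
Admissible k: 1..3 (factorial args all ≥0)
  k=1: (−1)^0·1018.2338/(240)·0.3191^7·0.9477^1 = +0.001354
  k=2: (−1)^1·1018.2338/(48)·0.3191^5·0.9477^3 = -0.059722
  k=3: (−1)^2·1018.2338/(72)·0.3191^3·0.9477^5 = +0.351252
d^4_{1,2}(2.4921) = +0.001354 -0.059722 +0.351252 = +0.292885
|D^4_{1,2}|² = |d^4_{1,2}(β)|² = (+0.292885)² = 0.085781 (the z-rotation phases have unit modulus)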